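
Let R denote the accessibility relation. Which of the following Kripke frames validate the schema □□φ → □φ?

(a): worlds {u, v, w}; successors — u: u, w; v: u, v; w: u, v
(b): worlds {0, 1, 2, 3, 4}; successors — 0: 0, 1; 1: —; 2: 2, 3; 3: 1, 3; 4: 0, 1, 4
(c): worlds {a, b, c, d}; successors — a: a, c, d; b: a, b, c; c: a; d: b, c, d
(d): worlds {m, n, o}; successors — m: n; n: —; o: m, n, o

(a), (b), (c)

The schema corresponds to density: ∀x ∀y (Rxy → ∃z (Rxz ∧ Rzy)).
(a): ✓.
(b): ✓.
(c): ✓.
(d): fails — Rmn but no z with Rmz and Rzn.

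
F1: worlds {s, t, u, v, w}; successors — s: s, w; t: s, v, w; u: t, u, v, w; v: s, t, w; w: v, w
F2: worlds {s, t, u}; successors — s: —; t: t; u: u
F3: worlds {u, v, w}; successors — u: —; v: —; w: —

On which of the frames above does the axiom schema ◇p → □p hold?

The schema corresponds to partial functionality: ∀x ∀y ∀z (Rxy ∧ Rxz → y = z).
F1: fails — s sees both s and w.
F2: condition met.
F3: condition met.
Valid on: F2, F3.

F2, F3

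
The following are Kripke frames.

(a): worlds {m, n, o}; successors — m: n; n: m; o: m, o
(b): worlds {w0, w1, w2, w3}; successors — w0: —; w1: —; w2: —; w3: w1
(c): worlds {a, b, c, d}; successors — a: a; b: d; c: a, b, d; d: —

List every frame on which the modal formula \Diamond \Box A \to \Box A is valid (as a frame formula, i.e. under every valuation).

none

This is the axiom for the Euclidean property; its first-order frame correspondent is \forall x \forall y \forall z (Rxy \wedge Rxz \to Ryz).
(a): fails — Rmn and Rmn but not Rnn.
(b): fails — Rw3w1 and Rw3w1 but not Rw1w1.
(c): fails — Rbd and Rbd but not Rdd.
Valid on no frame.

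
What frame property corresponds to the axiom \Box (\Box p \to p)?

Suppose □(□p→p) is valid. Take Rxy and set V(p)={w : Ryw}. Then at y, □p holds; since □(□p→p) at x, □p→p at y, so p at y, i.e. Ryy.

shift-reflexivity: \forall x \forall y (Rxy \to Ryy)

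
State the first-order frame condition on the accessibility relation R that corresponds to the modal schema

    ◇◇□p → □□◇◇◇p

This is a Sahlqvist (Geach-type) schema ◇^2□^1p → □^2◇^3p.
Minimal-valuation argument: fix x; take any y with xR^2y and any z with xR^2z. Set V(p) to the set of worlds R-reachable from y in exactly 1 step. Then □^1p holds at y, so the antecedent holds at x; validity forces ◇^3p at z, giving a w with zR^3w and yR^1w.
First-order correspondent: ∀x ∀y ∀z ((xR²y ∧ xR²z) → ∃w (yRw ∧ zR³w)).

∀x ∀y ∀z ((xR²y ∧ xR²z) → ∃w (yRw ∧ zR³w))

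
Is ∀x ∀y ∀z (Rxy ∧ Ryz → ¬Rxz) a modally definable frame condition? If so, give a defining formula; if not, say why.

Not modally definable

If a class were modally definable it would be closed under surjective bounded morphisms (Goldblatt–Thomason).
The 5-cycle (worlds w0,w1,w2,w3,w4 with w0→w1→w2→w3→w4→w0) is intransitive. Mapping every world to a single reflexive point • is a surjective bounded morphism; the reflexive point is not intransitive (R••∧R•• but R••).
So the class is not modally definable.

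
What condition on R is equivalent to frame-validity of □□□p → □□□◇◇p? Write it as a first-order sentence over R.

This is a Sahlqvist (Geach-type) schema ◇^0□^3p → □^3◇^2p.
First-order correspondent: ∀x ∀z (xR³z → ∃w (xR³w ∧ zR²w)).

∀x ∀z (xR³z → ∃w (xR³w ∧ zR²w))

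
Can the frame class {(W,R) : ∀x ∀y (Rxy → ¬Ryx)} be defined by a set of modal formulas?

No — not modally definable

If a class were modally definable it would be closed under surjective bounded morphisms (Goldblatt–Thomason).
The 5-cycle (worlds w0,w1,w2,w3,w4 with w0→w1→w2→w3→w4→w0) is asymmetric. Mapping every world to a single reflexive point • is a surjective bounded morphism, and the reflexive point is not asymmetric (R•• but asymmetry requires ¬R••).
So no modal formula (or set of formulas) defines exactly the asymmetric frames.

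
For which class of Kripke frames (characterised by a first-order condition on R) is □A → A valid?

reflexivity: ∀x Rxx

Suppose □A→A is valid. At any x set V(A)={w : Rxw}. Then □A holds at x, so A holds at x, i.e. Rxx.
The converse is a direct semantic check.
So the correspondent is reflexivity.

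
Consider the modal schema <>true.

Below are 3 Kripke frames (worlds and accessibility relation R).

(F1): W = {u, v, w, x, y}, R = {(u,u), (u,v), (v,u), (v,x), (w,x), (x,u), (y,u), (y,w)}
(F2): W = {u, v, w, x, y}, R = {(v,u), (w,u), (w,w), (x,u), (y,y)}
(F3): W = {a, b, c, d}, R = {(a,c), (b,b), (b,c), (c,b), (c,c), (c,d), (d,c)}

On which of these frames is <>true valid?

Frame correspondent (Sahlqvist): forall x exists y Rxy — i.e. seriality.
(F1): holds.
(F2): fails — world u has no successor.
(F3): holds.
Valid on: (F1), (F3).

(F1), (F3)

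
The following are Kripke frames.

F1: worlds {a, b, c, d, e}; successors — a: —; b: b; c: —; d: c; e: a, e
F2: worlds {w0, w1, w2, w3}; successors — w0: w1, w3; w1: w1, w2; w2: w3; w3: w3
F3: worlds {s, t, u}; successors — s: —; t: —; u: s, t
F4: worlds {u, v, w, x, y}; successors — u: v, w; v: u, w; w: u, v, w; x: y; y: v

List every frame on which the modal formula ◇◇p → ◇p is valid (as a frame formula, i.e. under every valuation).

This is the axiom for transitivity; its first-order frame correspondent is ∀x ∀y ∀z (Rxy ∧ Ryz → Rxz).
F1: ✓.
F2: fails — Rw1w2 and Rw2w3 but not Rw1w3.
F3: ✓.
F4: fails — Ruv and Rvu but not Ruu.
Valid on: F1, F3.

F1, F3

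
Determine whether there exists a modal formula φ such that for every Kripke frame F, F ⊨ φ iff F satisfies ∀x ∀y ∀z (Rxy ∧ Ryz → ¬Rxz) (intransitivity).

No

If a class were modally definable it would be closed under surjective bounded morphisms (Goldblatt–Thomason).
The 5-cycle (worlds w0,w1,w2,w3,w4 with w0→w1→w2→w3→w4→w0) is intransitive. Mapping every world to a single reflexive point • is a surjective bounded morphism; the reflexive point is not intransitive (R••∧R•• but R••).
Hence intransitivity is not modally definable.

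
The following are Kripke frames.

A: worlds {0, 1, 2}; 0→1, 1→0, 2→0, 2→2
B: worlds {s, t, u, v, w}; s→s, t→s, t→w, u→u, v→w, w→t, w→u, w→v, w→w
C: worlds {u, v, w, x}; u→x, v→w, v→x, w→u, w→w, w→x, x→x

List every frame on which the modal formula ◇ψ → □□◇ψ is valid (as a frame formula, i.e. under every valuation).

The schema corresponds to a generalized confluence (Geach) condition: ∀x ∀y ∀z ((xRy ∧ xR²z) → ∃w (y = w ∧ zRw)).
A: fails — 2R0, 2R²0 but no w with 0=w and 0Rw.
B: fails — tRs, tR²u but no w* with s=w* and uRw*.
C: fails — vRw, vR²u but no t with w=t and uRt.
Valid on no frame.

none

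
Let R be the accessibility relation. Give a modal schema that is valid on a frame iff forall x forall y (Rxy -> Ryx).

The condition is symmetry. The B schema r → □◇r defines it.
Suppose r→□◇r is valid. Take Rxy and set V(r)={x}. Then r at x, so □◇r at x, so ◇r at y, so some z with Ryz has r; z=x, i.e. Ryx.

r → □◇r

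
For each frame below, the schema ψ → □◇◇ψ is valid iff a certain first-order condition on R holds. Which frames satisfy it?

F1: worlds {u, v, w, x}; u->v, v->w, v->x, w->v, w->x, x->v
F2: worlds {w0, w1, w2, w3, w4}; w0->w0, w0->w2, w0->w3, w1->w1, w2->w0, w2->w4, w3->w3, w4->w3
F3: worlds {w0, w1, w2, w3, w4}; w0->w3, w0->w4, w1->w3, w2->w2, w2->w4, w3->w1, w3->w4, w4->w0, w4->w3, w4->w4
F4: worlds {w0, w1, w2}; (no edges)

The schema corresponds to a generalized confluence (Geach) condition: ∀x ∀z (xRz → ∃w (x = w ∧ zR²w)).
F1: fails — uRv but no t with u=t and vR²t.
F2: fails — w0Rw3 but no w with w0=w and w3R²w.
F3: fails — w1Rw3 but no w with w1=w and w3R²w.
F4: ✓.
Valid on: F4.

F4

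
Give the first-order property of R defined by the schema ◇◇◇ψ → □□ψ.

∀x ∀y ∀z ((xR³y ∧ xR²z) → ∃w (y = w ∧ z = w))

This is a Sahlqvist (Geach-type) schema ◇^3□^0ψ → □^2◇^0ψ.
Minimal-valuation argument: fix x; take any y with xR^3y and any z with xR^2z. Set V(ψ) to the set of worlds R-reachable from y in exactly 0 steps. Then □^0ψ holds at y, so the antecedent holds at x; validity forces ◇^0ψ at z, giving a w with zR^0w and yR^0w.
First-order correspondent: ∀x ∀y ∀z ((xR³y ∧ xR²z) → ∃w (y = w ∧ z = w)).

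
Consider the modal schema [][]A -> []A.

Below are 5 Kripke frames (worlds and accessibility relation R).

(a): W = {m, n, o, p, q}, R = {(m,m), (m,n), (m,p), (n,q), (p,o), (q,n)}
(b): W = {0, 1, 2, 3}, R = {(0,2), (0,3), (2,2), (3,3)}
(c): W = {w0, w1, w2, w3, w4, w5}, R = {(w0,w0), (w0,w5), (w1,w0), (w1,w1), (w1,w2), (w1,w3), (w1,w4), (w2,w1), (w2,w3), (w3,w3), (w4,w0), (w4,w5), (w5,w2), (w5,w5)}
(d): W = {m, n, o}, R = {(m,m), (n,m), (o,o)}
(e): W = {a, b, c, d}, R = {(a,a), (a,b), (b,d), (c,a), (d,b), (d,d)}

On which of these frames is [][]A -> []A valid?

This is the axiom for density; its first-order frame correspondent is forall x forall y (Rxy -> exists z (Rxz & Rzy)).
(a): fails — Rpo but no z with Rpz and Rzo.
(b): holds.
(c): holds.
(d): holds.
(e): holds.

(b), (c), (d), (e)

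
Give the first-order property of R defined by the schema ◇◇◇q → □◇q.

This is a Sahlqvist (Geach-type) schema ◇^3□^0q → □^1◇^1q.
Minimal-valuation argument: fix x; take any y with xR^3y and any z with xR^1z. Set V(q) to the set of worlds R-reachable from y in exactly 0 steps. Then □^0q holds at y, so the antecedent holds at x; validity forces ◇^1q at z, giving a w with zR^1w and yR^0w.
First-order correspondent: ∀x ∀y ∀z ((xR³y ∧ xRz) → ∃w (y = w ∧ zRw)).

∀x ∀y ∀z ((xR³y ∧ xRz) → ∃w (y = w ∧ zRw))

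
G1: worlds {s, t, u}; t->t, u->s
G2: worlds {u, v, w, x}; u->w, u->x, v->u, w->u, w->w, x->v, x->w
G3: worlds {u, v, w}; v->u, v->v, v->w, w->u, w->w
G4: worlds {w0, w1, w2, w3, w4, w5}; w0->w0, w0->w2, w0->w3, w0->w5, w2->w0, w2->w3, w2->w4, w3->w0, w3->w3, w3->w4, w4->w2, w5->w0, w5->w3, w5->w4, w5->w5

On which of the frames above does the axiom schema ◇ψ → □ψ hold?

This is the axiom for partial functionality; its first-order frame correspondent is ∀x ∀y ∀z (Rxy ∧ Rxz → y = z).
G1: condition met.
G2: fails — u sees both w and x.
G3: fails — v sees both u and v.
G4: fails — w0 sees both w0 and w2.

G1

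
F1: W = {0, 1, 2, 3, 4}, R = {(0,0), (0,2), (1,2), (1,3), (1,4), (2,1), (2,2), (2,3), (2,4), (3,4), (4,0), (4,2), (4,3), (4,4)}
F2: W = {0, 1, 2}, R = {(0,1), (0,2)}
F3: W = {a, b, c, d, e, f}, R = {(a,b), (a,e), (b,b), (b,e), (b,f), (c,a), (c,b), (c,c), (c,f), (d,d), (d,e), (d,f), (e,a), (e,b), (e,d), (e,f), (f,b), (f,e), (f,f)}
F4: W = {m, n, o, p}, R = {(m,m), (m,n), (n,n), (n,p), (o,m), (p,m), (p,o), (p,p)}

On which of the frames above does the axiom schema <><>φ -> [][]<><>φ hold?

This is the axiom for a generalized confluence (Geach) condition; its first-order frame correspondent is forall x forall y forall z ((x R^2 y & x R^2 z) -> exists w (y = w & z R^2 w)).
F1: fails — 0R²1, 0R²3 but no w with 1=w and 3R²w.
F2: satisfies the condition.
F3: fails — aR²a, aR²e but no w with a=w and eR²w.
F4: fails — nR²o, nR²m but no w with o=w and mR²w.

F2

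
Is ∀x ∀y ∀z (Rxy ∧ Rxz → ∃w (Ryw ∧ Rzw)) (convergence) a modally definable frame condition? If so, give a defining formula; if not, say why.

Yes: it is convergence, defined by the .2 schema ◇□p → □◇p.

Yes — defined by ◇□p → □◇p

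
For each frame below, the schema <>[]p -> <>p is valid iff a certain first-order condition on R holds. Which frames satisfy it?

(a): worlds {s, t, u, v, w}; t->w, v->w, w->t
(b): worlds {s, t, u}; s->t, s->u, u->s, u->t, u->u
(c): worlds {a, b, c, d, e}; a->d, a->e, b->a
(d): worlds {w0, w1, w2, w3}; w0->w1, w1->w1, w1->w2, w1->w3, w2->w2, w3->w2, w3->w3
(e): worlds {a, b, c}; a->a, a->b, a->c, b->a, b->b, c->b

(d), (e)

Frame correspondent (Sahlqvist): forall x forall y (xRy -> exists w (yRw & xRw)) — i.e. a generalized confluence (Geach) condition.
(a): fails — tRw but no w* with wRw* and tRw*.
(b): fails — sRt but no w with tRw and sRw.
(c): fails — aRd but no w with dRw and aRw.
(d): satisfies the condition.
(e): satisfies the condition.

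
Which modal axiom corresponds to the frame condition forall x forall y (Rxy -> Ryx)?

The condition is symmetry. The B schema r → □◇r defines it.
Suppose r→□◇r is valid. Take Rxy and set V(r)={x}. Then r at x, so □◇r at x, so ◇r at y, so some z with Ryz has r; z=x, i.e. Ryx.

r → □◇r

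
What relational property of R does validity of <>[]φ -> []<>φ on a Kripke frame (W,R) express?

This schema is the .2 axiom.
It corresponds to convergence: forall x forall y forall z (Rxy & Rxz -> exists w (Ryw & Rzw)).

Convergence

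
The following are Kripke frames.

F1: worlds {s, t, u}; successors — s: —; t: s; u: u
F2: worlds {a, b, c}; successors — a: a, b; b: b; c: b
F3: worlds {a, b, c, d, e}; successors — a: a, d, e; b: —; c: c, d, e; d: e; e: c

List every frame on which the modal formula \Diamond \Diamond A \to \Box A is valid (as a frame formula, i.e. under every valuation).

F1

This is the axiom for a generalized confluence (Geach) condition; its first-order frame correspondent is \forall x \forall y \forall z ((x R^2 y \wedge xRz) \to \exists w (y = w \wedge z = w)).
F1: condition met.
F2: fails — aR²a, aRb but a ≠ b.
F3: fails — aR²a, aRd but a ≠ d.
Valid on: F1.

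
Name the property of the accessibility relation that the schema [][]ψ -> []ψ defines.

Suppose □□ψ→□ψ is valid. Take Rxy and set V(ψ)={w : xR²w}. Then □□ψ at x, so □ψ at x, so ψ at y, i.e. ∃z(Rxz∧Rzy).
Conversely, any frame satisfying forall x forall y (Rxy -> exists z (Rxz & Rzy)) validates the schema.
Frame condition: forall x forall y (Rxy -> exists z (Rxz & Rzy)).

density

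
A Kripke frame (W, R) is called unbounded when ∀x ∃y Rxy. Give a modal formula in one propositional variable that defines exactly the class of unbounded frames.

A defining formula is □ψ → ◇ψ (the D axiom).

□ψ → ◇ψ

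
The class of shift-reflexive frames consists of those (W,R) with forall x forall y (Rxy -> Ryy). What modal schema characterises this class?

A defining formula is □(□ψ → ψ) (the T□ axiom).
Suppose □(□ψ→ψ) is valid. Take Rxy and set V(ψ)={w : Ryw}. Then at y, □ψ holds; since □(□ψ→ψ) at x, □ψ→ψ at y, so ψ at y, i.e. Ryy.

□(□ψ → ψ)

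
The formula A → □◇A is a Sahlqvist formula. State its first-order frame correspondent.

Symmetry

This schema is the B axiom.
Its frame correspondent is symmetry — ∀x ∀y (Rxy → Ryx).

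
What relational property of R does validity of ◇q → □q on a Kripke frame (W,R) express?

partial functionality

This is the CD axiom.
Its frame correspondent is partial functionality — ∀x ∀y ∀z (Rxy ∧ Rxz → y = z).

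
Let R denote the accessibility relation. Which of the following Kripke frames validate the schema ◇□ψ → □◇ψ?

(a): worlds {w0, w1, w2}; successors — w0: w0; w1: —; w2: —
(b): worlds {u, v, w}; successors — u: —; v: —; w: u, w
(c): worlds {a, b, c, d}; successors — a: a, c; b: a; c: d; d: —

This is the axiom for convergence; its first-order frame correspondent is ∀x ∀y ∀z (Rxy ∧ Rxz → ∃w (Ryw ∧ Rzw)).
(a): satisfies the condition.
(b): fails — Rww and Rwu but w and u have no common successor.
(c): fails — Raa and Rac but a and c have no common successor.

(a)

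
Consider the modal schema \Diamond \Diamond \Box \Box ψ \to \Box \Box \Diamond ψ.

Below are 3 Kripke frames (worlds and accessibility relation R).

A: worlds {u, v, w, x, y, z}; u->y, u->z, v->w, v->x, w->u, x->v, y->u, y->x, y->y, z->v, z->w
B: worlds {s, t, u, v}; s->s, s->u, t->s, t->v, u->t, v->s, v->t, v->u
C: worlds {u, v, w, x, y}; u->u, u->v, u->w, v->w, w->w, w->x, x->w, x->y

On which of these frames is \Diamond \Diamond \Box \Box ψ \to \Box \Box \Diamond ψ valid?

none

This is the axiom for a generalized confluence (Geach) condition; its first-order frame correspondent is \forall x \forall y \forall z ((x R^2 y \wedge x R^2 z) \to \exists w (y R^2 w \wedge zRw)).
A: fails — uR²v, uR²u but no t with vR²t and uRt.
B: fails — sR²u, sR²u but no w with uR²w and uRw.
C: fails — wR²w, wR²y but no t with wR²t and yRt.
Valid on no frame.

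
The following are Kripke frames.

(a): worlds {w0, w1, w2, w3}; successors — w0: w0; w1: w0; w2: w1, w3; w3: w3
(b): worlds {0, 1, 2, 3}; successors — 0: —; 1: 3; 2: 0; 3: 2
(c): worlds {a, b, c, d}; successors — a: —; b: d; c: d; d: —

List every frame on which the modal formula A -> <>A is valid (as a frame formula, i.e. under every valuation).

This is the axiom for reflexivity; its first-order frame correspondent is forall x Rxx.
(a): fails — world w1 does not see itself.
(b): fails — world 0 does not see itself.
(c): fails — world a does not see itself.
Valid on no frame.

none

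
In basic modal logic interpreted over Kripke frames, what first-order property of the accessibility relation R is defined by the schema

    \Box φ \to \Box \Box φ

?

This schema is the 4 axiom.
Its frame correspondent is transitivity — \forall x \forall y \forall z (Rxy \wedge Ryz \to Rxz).

Transitivity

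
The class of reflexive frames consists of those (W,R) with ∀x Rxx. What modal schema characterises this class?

The condition is reflexivity. The T schema □s → s defines it.

□s → s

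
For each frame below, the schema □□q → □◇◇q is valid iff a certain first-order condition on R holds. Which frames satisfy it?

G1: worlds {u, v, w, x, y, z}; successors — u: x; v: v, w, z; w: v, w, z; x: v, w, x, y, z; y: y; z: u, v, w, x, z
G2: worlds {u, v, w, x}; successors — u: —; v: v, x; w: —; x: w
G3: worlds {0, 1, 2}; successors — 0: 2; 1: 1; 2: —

Frame correspondent (Sahlqvist): ∀x ∀z (xRz → ∃w (xR²w ∧ zR²w)) — i.e. a generalized confluence (Geach) condition.
G1: holds.
G2: fails — vRx but no t with vR²t and xR²t.
G3: fails — 0R2 but no w with 0R²w and 2R²w.
Valid on: G1.

G1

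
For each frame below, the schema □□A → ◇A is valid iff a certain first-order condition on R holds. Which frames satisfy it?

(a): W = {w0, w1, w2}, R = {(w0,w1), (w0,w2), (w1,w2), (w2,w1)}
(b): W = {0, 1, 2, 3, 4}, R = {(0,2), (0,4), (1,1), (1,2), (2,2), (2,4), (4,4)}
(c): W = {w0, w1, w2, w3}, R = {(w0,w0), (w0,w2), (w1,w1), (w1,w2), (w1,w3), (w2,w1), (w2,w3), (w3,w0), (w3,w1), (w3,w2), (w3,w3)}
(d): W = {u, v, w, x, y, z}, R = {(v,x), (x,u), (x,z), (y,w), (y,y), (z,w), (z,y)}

Frame correspondent (Sahlqvist): ∀x ∃w (xR²w ∧ xRw) — i.e. a generalized confluence (Geach) condition.
(a): fails — at w1 but no w with w1R²w and w1Rw.
(b): fails — at 3 but no w with 3R²w and 3Rw.
(c): ✓.
(d): fails — at u but no t with uR²t and uRt.

(c)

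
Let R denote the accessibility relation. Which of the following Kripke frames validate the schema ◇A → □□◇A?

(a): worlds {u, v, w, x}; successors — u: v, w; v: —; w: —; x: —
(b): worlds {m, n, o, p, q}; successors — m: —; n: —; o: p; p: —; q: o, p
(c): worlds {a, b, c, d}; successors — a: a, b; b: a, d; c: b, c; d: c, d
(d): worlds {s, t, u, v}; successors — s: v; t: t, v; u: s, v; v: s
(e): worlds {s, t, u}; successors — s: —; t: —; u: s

Frame correspondent (Sahlqvist): ∀x ∀y ∀z ((xRy ∧ xR²z) → ∃w (y = w ∧ zRw)) — i.e. a generalized confluence (Geach) condition.
(a): ✓.
(b): fails — qRo, qR²p but no w with o=w and pRw.
(c): fails — aRa, aR²d but no w with a=w and dRw.
(d): fails — tRt, tR²s but no w with t=w and sRw.
(e): ✓.

(a), (e)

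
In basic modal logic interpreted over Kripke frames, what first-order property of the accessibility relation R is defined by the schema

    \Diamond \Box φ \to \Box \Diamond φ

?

This is the .2 axiom.
Its frame correspondent is convergence — \forall x \forall y \forall z (Rxy \wedge Rxz \to \exists w (Ryw \wedge Rzw)).

convergence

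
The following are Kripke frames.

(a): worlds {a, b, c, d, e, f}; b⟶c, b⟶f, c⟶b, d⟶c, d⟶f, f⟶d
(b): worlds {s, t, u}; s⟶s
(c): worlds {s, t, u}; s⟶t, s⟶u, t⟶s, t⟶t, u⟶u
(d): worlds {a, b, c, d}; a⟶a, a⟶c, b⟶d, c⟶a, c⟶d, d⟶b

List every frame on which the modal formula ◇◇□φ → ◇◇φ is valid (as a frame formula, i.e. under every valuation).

(b), (c)

This is the axiom for a generalized confluence (Geach) condition; its first-order frame correspondent is ∀x ∀y (xR²y → ∃w (yRw ∧ xR²w)).
(a): fails — bR²b but no w with bRw and bR²w.
(b): satisfies the condition.
(c): satisfies the condition.
(d): fails — aR²d but no w with dRw and aR²w.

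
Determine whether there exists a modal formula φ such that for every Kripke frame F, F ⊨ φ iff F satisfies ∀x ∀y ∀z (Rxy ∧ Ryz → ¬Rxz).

Not definable by any modal formula

Any modally definable frame class is closed under surjective bounded morphisms.
The 3-cycle (worlds a,b,c with a→b→c→a) is intransitive. Mapping every world to a single reflexive point • is a surjective bounded morphism; the reflexive point is not intransitive (R••∧R•• but R••).
So the class is not modally definable.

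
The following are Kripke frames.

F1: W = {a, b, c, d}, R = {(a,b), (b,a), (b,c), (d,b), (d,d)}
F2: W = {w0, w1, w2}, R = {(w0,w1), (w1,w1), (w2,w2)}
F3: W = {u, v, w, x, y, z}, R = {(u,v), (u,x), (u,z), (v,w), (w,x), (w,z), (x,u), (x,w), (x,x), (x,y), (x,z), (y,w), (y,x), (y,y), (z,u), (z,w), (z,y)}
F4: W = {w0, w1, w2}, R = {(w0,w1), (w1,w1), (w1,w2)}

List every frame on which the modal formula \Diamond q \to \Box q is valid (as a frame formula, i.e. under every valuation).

F2

Frame correspondent (Sahlqvist): \forall x \forall y \forall z (Rxy \wedge Rxz \to y = z) — i.e. partial functionality.
F1: fails — b sees both a and c.
F2: condition met.
F3: fails — u sees both v and x.
F4: fails — w1 sees both w1 and w2.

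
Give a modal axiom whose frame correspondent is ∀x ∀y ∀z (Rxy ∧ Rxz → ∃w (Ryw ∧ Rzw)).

The condition is convergence. The .2 schema ◇□r → □◇r defines it.
Suppose ◇□r→□◇r is valid. Take Rxy, Rxz and set V(r)={w : Ryw}. Then □r at y so ◇□r at x, so □◇r at x, so ◇r at z, giving w with Rzw and Ryw.

◇□r → □◇r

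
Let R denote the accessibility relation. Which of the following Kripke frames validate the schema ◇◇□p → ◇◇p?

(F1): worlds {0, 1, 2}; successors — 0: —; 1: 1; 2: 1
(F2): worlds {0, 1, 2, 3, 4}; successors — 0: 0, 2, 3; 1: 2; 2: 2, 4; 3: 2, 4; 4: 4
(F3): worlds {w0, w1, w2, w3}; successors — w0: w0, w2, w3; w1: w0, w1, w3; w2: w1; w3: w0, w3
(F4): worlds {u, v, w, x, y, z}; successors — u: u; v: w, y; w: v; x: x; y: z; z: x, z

(F1), (F2)

This is the axiom for a generalized confluence (Geach) condition; its first-order frame correspondent is ∀x ∀y (xR²y → ∃w (yRw ∧ xR²w)).
(F1): ✓.
(F2): ✓.
(F3): fails — w3R²w2 but no w with w2Rw and w3R²w.
(F4): fails — vR²v but no t with vRt and vR²t.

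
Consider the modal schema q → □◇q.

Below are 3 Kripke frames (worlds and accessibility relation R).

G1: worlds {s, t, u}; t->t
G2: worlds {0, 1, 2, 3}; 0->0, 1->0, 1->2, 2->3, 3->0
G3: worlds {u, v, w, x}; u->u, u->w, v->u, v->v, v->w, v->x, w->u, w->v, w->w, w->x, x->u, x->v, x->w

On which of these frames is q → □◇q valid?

Frame correspondent (Sahlqvist): ∀x ∀y (Rxy → Ryx) — i.e. symmetry.
G1: holds.
G2: fails — R10 but not R01.
G3: fails — Rvu but not Ruv.

G1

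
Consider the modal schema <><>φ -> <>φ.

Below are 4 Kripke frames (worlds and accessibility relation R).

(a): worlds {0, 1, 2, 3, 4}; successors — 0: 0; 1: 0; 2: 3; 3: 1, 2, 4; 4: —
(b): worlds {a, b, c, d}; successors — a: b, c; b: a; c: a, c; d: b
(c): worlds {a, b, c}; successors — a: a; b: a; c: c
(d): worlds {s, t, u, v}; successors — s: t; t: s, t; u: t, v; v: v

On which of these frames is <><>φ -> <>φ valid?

(c)

This is the axiom for transitivity; its first-order frame correspondent is forall x forall y forall z (Rxy & Ryz -> Rxz).
(a): fails — R32 and R23 but not R33.
(b): fails — Rab and Rba but not Raa.
(c): condition met.
(d): fails — Rut and Rts but not Rus.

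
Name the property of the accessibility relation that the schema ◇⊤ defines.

Seriality

This schema is equivalent to the D axiom □p → ◇p.
Its frame correspondent is seriality — ∀x ∃y Rxy.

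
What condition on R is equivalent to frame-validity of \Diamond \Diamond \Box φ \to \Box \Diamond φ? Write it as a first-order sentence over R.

This is a Sahlqvist (Geach-type) schema ◇^2□^1φ → □^1◇^1φ.
First-order correspondent: \forall x \forall y \forall z ((x R^2 y \wedge xRz) \to \exists w (yRw \wedge zRw)).

\forall x \forall y \forall z ((x R^2 y \wedge xRz) \to \exists w (yRw \wedge zRw))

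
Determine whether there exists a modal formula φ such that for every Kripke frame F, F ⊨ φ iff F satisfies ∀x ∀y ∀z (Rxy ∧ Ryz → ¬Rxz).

Any modally definable frame class is closed under surjective bounded morphisms.
The 7-cycle (worlds a,b,c,d,e,f,g with a→b→c→d→e→f→g→a) is intransitive. Mapping every world to a single reflexive point • is a surjective bounded morphism; the reflexive point is not intransitive (R••∧R•• but R••).
Hence intransitivity is not modally definable.

No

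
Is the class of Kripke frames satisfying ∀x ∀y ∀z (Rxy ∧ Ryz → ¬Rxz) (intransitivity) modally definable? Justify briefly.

No — not modally definable

If a class were modally definable it would be closed under surjective bounded morphisms (Goldblatt–Thomason).
The 7-cycle (worlds 0,1,2,3,4,5,6 with 0→1→2→3→4→5→6→0) is intransitive. Mapping every world to a single reflexive point • is a surjective bounded morphism; the reflexive point is not intransitive (R••∧R•• but R••).
So the class is not modally definable.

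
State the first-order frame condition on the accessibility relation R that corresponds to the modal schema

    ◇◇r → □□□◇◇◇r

This is a Sahlqvist (Geach-type) schema ◇^2□^0r → □^3◇^3r.
First-order correspondent: ∀x ∀y ∀z ((xR²y ∧ xR³z) → ∃w (y = w ∧ zR³w)).

∀x ∀y ∀z ((xR²y ∧ xR³z) → ∃w (y = w ∧ zR³w))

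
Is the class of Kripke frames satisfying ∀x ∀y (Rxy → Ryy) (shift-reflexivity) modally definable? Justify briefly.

Yes: it is shift-reflexivity, defined by the T□ schema □(□p → p).
Suppose □(□p→p) is valid. Take Rxy and set V(p)={w : Ryw}. Then at y, □p holds; since □(□p→p) at x, □p→p at y, so p at y, i.e. Ryy.

Yes, by □(□p → p)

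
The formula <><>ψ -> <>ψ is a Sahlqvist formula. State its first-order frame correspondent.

transitivity

Replacing ψ by ¬ψ and contraposing gives the equivalent schema □ψ → □□ψ.
Suppose □ψ→□□ψ is valid. Take Rxy, Ryz and set V(ψ)={w : Rxw}. Then □ψ at x, so □□ψ at x, so □ψ at y, so ψ at z, i.e. Rxz.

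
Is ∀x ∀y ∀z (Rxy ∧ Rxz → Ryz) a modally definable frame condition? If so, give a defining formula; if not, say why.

The condition is the Euclidean property. A defining modal formula is ◇q → □◇q.
Suppose ◇q→□◇q is valid. Take Rxy, Rxz and set V(q)={y}. Then ◇q at x, so □◇q at x, so ◇q at z, so some w with Rzw has q; w=y, i.e. Rzy. By symmetry of the argument, Ryz.

Yes — defined by ◇q → □◇q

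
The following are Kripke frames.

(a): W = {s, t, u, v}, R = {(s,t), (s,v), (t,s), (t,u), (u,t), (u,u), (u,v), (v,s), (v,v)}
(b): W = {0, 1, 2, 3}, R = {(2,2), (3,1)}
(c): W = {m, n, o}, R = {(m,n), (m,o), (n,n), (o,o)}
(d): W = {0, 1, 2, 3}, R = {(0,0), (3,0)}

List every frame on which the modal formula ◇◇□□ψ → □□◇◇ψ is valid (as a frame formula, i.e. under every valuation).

This is the axiom for a generalized confluence (Geach) condition; its first-order frame correspondent is ∀x ∀y ∀z ((xR²y ∧ xR²z) → ∃w (yR²w ∧ zR²w)).
(a): ✓.
(b): ✓.
(c): fails — mR²n, mR²o but no w with nR²w and oR²w.
(d): ✓.

(a), (b), (d)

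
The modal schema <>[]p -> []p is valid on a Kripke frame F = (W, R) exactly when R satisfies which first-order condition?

This schema is equivalent to the 5 axiom ◇p → □◇p.
It corresponds to the Euclidean property: forall x forall y forall z (Rxy & Rxz -> Ryz).

the Euclidean property: forall x forall y forall z (Rxy & Rxz -> Ryz)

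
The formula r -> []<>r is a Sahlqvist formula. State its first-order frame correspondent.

This is the B axiom.
Its frame correspondent is symmetry — forall x forall y (Rxy -> Ryx).

symmetry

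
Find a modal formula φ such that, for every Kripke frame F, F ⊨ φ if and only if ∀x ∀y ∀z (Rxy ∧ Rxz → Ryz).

The condition is the Euclidean property. The 5 schema ◇q → □◇q defines it.

◇q → □◇q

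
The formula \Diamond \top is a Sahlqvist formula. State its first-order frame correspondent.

◇⊤ holds at w iff w has a successor, so frame-validity of ◇⊤ is exactly seriality. Equivalently via □p → ◇p:
Suppose □p→◇p is valid. At any x set V(p)=W. Then □p at x, so ◇p at x, so x has a successor.
The converse is a direct semantic check.
So the correspondent is seriality.

Seriality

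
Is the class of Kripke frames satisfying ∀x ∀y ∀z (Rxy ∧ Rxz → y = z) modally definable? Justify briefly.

This is a Sahlqvist condition; the CD axiom ◇q → □q defines it.

Yes, by ◇q → □q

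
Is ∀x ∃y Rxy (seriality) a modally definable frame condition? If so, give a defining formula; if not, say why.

This is a Sahlqvist condition; the D axiom □p → ◇p defines it.
Suppose □p→◇p is valid. At any x set V(p)=W. Then □p at x, so ◇p at x, so x has a successor.

Yes, by □p → ◇p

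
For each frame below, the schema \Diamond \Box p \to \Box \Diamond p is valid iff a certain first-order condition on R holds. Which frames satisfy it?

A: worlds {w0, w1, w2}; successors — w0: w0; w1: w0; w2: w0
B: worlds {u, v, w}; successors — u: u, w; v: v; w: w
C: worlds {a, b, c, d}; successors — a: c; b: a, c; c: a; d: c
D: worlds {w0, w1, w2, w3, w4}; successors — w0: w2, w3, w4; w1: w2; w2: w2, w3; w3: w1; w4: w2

Frame correspondent (Sahlqvist): \forall x \forall y \forall z (Rxy \wedge Rxz \to \exists w (Ryw \wedge Rzw)) — i.e. convergence.
A: ✓.
B: ✓.
C: fails — Rbc and Rba but c and a have no common successor.
D: fails — Rw0w4 and Rw0w3 but w4 and w3 have no common successor.
Valid on: A, B.

A, B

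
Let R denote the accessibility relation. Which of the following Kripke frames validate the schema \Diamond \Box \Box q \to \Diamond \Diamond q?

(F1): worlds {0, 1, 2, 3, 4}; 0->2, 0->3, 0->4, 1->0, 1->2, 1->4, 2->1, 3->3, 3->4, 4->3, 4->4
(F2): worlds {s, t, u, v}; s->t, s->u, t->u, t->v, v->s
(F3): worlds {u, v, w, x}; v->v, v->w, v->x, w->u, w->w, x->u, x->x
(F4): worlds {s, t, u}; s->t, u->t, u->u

This is the axiom for a generalized confluence (Geach) condition; its first-order frame correspondent is \forall x \forall y (xRy \to \exists w (y R^2 w \wedge x R^2 w)).
(F1): condition met.
(F2): fails — sRt but no w with tR²w and sR²w.
(F3): fails — wRu but no t with uR²t and wR²t.
(F4): fails — sRt but no w with tR²w and sR²w.
Valid on: (F1).

(F1)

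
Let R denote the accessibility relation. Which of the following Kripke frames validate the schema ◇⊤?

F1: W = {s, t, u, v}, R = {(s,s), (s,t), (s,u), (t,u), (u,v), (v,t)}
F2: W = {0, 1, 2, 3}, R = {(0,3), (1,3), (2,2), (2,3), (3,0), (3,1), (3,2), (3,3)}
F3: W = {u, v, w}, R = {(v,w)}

F1, F2

This is the axiom for seriality; its first-order frame correspondent is ∀x ∃y Rxy.
F1: ✓.
F2: ✓.
F3: fails — world u has no successor.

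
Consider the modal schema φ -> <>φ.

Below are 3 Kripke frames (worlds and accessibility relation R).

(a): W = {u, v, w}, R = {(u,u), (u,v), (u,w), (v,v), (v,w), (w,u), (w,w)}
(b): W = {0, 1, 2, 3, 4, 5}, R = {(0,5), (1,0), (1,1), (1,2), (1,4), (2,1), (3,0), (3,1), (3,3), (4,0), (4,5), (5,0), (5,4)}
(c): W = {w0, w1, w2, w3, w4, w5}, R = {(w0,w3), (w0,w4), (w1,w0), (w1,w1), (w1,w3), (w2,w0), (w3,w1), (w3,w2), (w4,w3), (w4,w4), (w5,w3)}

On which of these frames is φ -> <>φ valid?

(a)

This is the axiom for a generalized confluence (Geach) condition; its first-order frame correspondent is forall x exists w (x = w & xRw).
(a): ✓.
(b): fails — at 0 but no w with 0=w and 0Rw.
(c): fails — at w0 but no w with w0=w and w0Rw.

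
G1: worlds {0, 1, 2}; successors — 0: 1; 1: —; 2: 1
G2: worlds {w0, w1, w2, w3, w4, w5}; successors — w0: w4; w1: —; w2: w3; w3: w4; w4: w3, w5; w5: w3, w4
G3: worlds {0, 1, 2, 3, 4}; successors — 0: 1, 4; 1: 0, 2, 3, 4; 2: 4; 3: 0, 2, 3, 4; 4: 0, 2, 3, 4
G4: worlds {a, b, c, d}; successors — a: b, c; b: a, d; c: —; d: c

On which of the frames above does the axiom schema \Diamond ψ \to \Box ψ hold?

The schema corresponds to partial functionality: \forall x \forall y \forall z (Rxy \wedge Rxz \to y = z).
G1: ✓.
G2: fails — w4 sees both w3 and w5.
G3: fails — 0 sees both 1 and 4.
G4: fails — a sees both b and c.
Valid on: G1.

G1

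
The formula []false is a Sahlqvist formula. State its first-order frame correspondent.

Emptiness of R

□⊥ is valid iff no world has any successor (otherwise □⊥ fails at any world with one).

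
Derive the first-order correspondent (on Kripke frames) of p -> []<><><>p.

forall x forall z (xRz -> exists w (x = w & z R^3 w))

This is a Sahlqvist (Geach-type) schema ◇^0□^0p → □^1◇^3p.
Minimal-valuation argument: fix x; take any y with xR^0y and any z with xR^1z. Set V(p) to the set of worlds R-reachable from y in exactly 0 steps. Then □^0p holds at y, so the antecedent holds at x; validity forces ◇^3p at z, giving a w with zR^3w and yR^0w.
First-order correspondent: forall x forall z (xRz -> exists w (x = w & z R^3 w)).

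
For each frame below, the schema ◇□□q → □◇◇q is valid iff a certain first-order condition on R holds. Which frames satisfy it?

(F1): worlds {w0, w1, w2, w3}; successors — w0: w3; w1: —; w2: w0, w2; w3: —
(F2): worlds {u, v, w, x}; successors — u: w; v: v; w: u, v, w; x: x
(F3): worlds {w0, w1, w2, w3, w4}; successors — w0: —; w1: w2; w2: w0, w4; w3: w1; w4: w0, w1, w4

This is the axiom for a generalized confluence (Geach) condition; its first-order frame correspondent is ∀x ∀y ∀z ((xRy ∧ xRz) → ∃w (yR²w ∧ zR²w)).
(F1): fails — w0Rw3, w0Rw3 but no w with w3R²w and w3R²w.
(F2): condition met.
(F3): fails — w2Rw0, w2Rw0 but no w with w0R²w and w0R²w.

(F2)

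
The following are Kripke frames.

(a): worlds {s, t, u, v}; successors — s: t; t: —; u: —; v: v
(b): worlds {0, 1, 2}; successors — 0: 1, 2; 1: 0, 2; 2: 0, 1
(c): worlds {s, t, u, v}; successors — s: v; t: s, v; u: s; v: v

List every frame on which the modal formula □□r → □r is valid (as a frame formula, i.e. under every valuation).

The schema corresponds to density: ∀x ∀y (Rxy → ∃z (Rxz ∧ Rzy)).
(a): fails — Rst but no z with Rsz and Rzt.
(b): holds.
(c): fails — Rus but no z with Ruz and Rzs.
Valid on: (b).

(b)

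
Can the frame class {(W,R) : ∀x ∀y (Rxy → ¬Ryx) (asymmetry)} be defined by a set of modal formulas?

Any modally definable frame class is closed under surjective bounded morphisms.
The 3-cycle (worlds a,b,c with a→b→c→a) is asymmetric. Mapping every world to a single reflexive point • is a surjective bounded morphism, and the reflexive point is not asymmetric (R•• but asymmetry requires ¬R••).
So no modal formula (or set of formulas) defines exactly the asymmetric frames.

No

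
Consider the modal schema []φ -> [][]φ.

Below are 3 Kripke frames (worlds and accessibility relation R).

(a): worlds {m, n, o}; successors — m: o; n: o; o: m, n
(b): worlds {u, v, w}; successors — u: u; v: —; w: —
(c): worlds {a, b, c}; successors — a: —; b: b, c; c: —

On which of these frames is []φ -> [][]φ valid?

The schema corresponds to transitivity: forall x forall y forall z (Rxy & Ryz -> Rxz).
(a): fails — Rno and Rom but not Rnm.
(b): satisfies the condition.
(c): satisfies the condition.
Valid on: (b), (c).

(b), (c)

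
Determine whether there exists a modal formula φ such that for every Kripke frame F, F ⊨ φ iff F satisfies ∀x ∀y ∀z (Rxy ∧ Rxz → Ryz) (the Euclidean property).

Definable; ◇p → □◇p defines it

This is a Sahlqvist condition; the 5 axiom ◇p → □◇p defines it.
Suppose ◇p→□◇p is valid. Take Rxy, Rxz and set V(p)={y}. Then ◇p at x, so □◇p at x, so ◇p at z, so some w with Rzw has p; w=y, i.e. Rzy. By symmetry of the argument, Ryz.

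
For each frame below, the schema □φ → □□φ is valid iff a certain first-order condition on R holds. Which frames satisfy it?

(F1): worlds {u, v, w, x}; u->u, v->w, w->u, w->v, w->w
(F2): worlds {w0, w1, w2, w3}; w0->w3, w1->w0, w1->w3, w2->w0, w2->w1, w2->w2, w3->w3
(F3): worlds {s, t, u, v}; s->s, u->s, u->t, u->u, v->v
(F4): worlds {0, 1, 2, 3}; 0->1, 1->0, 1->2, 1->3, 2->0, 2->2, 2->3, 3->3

(F3)

Frame correspondent (Sahlqvist): ∀x ∀y ∀z (Rxy ∧ Ryz → Rxz) — i.e. transitivity.
(F1): fails — Rvw and Rwu but not Rvu.
(F2): fails — Rw2w0 and Rw0w3 but not Rw2w3.
(F3): ✓.
(F4): fails — R10 and R01 but not R11.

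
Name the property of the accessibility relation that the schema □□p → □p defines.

Density

Suppose □□p→□p is valid. Take Rxy and set V(p)={w : xR²w}. Then □□p at x, so □p at x, so p at y, i.e. ∃z(Rxz∧Rzy).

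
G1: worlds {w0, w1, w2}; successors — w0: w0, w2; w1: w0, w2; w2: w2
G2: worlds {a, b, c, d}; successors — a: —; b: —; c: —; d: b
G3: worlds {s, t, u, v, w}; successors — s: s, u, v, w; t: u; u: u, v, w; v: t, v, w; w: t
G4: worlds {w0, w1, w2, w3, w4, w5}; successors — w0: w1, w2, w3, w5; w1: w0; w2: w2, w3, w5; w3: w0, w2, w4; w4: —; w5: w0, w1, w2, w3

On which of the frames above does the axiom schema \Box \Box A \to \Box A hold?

G1

This is the axiom for density; its first-order frame correspondent is \forall x \forall y (Rxy \to \exists z (Rxz \wedge Rzy)).
G1: holds.
G2: fails — Rdb but no z with Rdz and Rzb.
G3: fails — Rwt but no z with Rwz and Rzt.
G4: fails — Rw1w0 but no z with Rw1z and Rzw0.
Valid on: G1.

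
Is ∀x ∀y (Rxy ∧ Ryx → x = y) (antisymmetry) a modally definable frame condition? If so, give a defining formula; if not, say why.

Not modally definable

If a class were modally definable it would be closed under surjective bounded morphisms (Goldblatt–Thomason).
The 4-cycle (worlds w0,w1,w2,w3 with w0→w1→w2→w3→w0) is antisymmetric. Sending even-indexed worlds to • and odd-indexed worlds to ∘ is a surjective bounded morphism onto the two-world frame with •↔∘, which is not antisymmetric.
Hence antisymmetry is not modally definable.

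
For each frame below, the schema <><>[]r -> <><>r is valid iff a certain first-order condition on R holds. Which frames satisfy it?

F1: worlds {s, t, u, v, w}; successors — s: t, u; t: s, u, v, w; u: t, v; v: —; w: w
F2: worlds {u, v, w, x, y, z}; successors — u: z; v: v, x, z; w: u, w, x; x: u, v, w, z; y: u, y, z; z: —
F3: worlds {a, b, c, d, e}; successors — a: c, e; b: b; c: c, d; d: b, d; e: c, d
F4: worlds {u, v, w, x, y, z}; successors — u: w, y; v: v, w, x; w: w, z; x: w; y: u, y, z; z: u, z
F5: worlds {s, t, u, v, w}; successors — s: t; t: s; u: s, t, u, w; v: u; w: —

This is the axiom for a generalized confluence (Geach) condition; its first-order frame correspondent is forall x forall y (x R^2 y -> exists w (yRw & x R^2 w)).
F1: fails — sR²v but no w* with vRw* and sR²w*.
F2: fails — vR²z but no t with zRt and vR²t.
F3: ✓.
F4: ✓.
F5: fails — sR²s but no w* with sRw* and sR²w*.

F3, F4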